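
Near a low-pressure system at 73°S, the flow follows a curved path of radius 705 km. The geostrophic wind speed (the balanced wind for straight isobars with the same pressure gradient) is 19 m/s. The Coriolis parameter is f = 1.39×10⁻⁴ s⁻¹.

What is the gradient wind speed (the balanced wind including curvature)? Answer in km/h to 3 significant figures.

Around a low, centrifugal force acts outward with Coriolis, so pressure-gradient force balances both:
(1/ρ)|∂P/∂n| = fV + V²/R  →  V² + fR·V − fR·V_g = 0
With fR = 1.39×10⁻⁴ × 705×10³ m = 98.0 m/s:
V = [−fR + √((fR)² + 4 fR V_g)]/2 = [−98.0 + √(98.0² + 4×98.0×19)]/2 = 16.3 m/s
Subgeostrophic (V < V_g = 19 m/s), as expected around a low.
Converting: 16.3 m/s × 3.6 = 58.6 km/h

58.6 km/h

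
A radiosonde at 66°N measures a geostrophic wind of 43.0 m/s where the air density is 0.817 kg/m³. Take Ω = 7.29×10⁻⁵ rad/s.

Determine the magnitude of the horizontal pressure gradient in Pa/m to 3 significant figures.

Coriolis parameter at 66°N:
f = 2Ω sin φ = 2 × 7.29×10⁻⁵ × sin 66° = 1.33×10⁻⁴ s⁻¹
Geostrophic balance rearranged: |∂P/∂n| = f ρ V_g
|∂P/∂n| = 1.33×10⁻⁴ × 0.817 × 43.0 = 4.68×10⁻³ Pa/m

4.68×10⁻³ Pa/m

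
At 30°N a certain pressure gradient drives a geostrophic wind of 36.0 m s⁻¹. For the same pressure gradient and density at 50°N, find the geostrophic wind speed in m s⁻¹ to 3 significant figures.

23.5 m s⁻¹

With the same pressure gradient and density, V_g ∝ 1/f ∝ 1/sin φ.
V₂ = V₁ · sin φ₁ / sin φ₂ = 36.0 × sin 30° / sin 50°
V₂ = 36.0 × 0.5000/0.7660 = 23.5 m s⁻¹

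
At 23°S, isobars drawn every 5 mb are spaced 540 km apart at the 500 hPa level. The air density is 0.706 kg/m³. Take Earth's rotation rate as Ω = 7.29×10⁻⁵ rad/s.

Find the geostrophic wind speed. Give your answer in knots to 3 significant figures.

Coriolis parameter at 23°S:
f = 2Ω sin φ = 2 × 7.29×10⁻⁵ × sin 23° = 5.70×10⁻⁵ s⁻¹
Pressure gradient: |∂P/∂n| = 500 Pa / 540000 m = 9.26×10⁻⁴ Pa/m
Geostrophic balance (pressure-gradient force = Coriolis force):
V_g = (1/(fρ)) |∂P/∂n| = 9.26×10⁻⁴ / (5.70×10⁻⁵ × 0.706) = 23.0 m/s
Converting: 23.0 m/s × 1.944 = 44.8 knots

44.8 knots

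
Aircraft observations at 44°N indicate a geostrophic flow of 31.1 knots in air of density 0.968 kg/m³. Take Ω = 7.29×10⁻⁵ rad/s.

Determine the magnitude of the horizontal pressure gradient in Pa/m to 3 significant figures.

1.57×10⁻³ Pa/m

Coriolis parameter at 44°N:
f = 2Ω sin φ = 2 × 7.29×10⁻⁵ × sin 44° = 1.01×10⁻⁴ s⁻¹
Wind speed in SI: 31.1 knots = 16.0 m/s
Geostrophic balance rearranged: |∂P/∂n| = f ρ V_g
|∂P/∂n| = 1.01×10⁻⁴ × 0.968 × 16.0 = 1.57×10⁻³ Pa/m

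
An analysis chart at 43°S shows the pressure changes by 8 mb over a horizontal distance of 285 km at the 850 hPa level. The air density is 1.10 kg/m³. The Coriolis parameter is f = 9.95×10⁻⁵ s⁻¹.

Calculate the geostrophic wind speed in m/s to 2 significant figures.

26 m/s

Pressure gradient: |∂P/∂n| = 800 Pa / 285000 m = 2.81×10⁻³ Pa/m
Geostrophic balance (pressure-gradient force = Coriolis force):
V_g = (1/(fρ)) |∂P/∂n| = 2.81×10⁻³ / (9.95×10⁻⁵ × 1.10) = 25.6 m/s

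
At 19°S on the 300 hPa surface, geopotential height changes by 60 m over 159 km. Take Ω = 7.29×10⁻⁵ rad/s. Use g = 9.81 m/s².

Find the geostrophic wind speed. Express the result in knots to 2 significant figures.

150 knots

Coriolis parameter at 19°S:
f = 2Ω sin φ = 2 × 7.29×10⁻⁵ × sin 19° = 4.75×10⁻⁵ s⁻¹
Height gradient: |∂Z/∂n| = 60 m / 159000 m = 3.77×10⁻⁴
On a pressure surface, geostrophic balance gives V_g = (g/f)|∂Z/∂n|:
V_g = 9.81 × 3.77×10⁻⁴ / 4.75×10⁻⁵ = 78.0 m/s
Converting: 78.0 m/s × 1.944 = 150 knots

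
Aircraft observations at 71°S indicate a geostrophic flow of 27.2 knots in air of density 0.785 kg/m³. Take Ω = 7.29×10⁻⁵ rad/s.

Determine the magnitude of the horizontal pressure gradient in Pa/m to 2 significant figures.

1.5×10⁻³ Pa/m

Coriolis parameter at 71°S:
f = 2Ω sin φ = 2 × 7.29×10⁻⁵ × sin 71° = 1.38×10⁻⁴ s⁻¹
Wind speed in SI: 27.2 knots = 14.0 m/s
Geostrophic balance rearranged: |∂P/∂n| = f ρ V_g
|∂P/∂n| = 1.38×10⁻⁴ × 0.785 × 14.0 = 1.51×10⁻³ Pa/m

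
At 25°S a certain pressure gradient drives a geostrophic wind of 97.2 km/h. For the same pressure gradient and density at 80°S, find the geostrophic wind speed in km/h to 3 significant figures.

41.7 km/h

With the same pressure gradient and density, V_g ∝ 1/f ∝ 1/sin φ.
V₂ = V₁ · sin φ₁ / sin φ₂ = 97.2 × sin 25° / sin 80°
V₂ = 97.2 × 0.4226/0.9848 = 41.7 km/h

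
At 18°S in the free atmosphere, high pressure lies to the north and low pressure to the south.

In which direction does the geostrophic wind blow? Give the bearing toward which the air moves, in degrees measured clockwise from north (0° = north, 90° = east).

090°

The pressure-gradient force points toward the south (bearing 180°).
Geostrophic balance: in the Southern Hemisphere the Coriolis force deflects motion to the left, so the geostrophic wind blows 90° to the left of the pressure-gradient force (low pressure on the right).
Rotating 180° by 90° counterclockwise gives 090° — the wind blows toward the east.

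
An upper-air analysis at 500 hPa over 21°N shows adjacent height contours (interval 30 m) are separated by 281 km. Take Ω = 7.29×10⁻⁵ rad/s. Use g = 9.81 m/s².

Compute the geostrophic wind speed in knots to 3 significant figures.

39.0 knots

Coriolis parameter at 21°N:
f = 2Ω sin φ = 2 × 7.29×10⁻⁵ × sin 21° = 5.23×10⁻⁵ s⁻¹
Height gradient: |∂Z/∂n| = 30 m / 281000 m = 1.07×10⁻⁴
On a pressure surface, geostrophic balance gives V_g = (g/f)|∂Z/∂n|:
V_g = 9.81 × 1.07×10⁻⁴ / 5.23×10⁻⁵ = 20.0 m/s
Converting: 20.0 m/s × 1.944 = 39.0 knots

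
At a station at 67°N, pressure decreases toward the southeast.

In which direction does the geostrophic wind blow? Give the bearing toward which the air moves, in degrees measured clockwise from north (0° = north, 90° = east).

225°

The pressure-gradient force points toward the southeast (bearing 135°).
Geostrophic balance: in the Northern Hemisphere the Coriolis force deflects motion to the right, so the geostrophic wind blows 90° to the right of the pressure-gradient force (low pressure on the left).
Rotating 135° by 90° clockwise gives 225° — the wind blows toward the southwest.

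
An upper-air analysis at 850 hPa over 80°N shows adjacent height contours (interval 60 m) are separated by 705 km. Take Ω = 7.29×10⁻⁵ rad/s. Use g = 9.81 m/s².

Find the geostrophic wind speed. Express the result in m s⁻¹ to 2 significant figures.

Coriolis parameter at 80°N:
f = 2Ω sin φ = 2 × 7.29×10⁻⁵ × sin 80° = 1.44×10⁻⁴ s⁻¹
Height gradient: |∂Z/∂n| = 60 m / 705000 m = 8.51×10⁻⁵
On a pressure surface, geostrophic balance gives V_g = (g/f)|∂Z/∂n|:
V_g = 9.81 × 8.51×10⁻⁵ / 1.44×10⁻⁴ = 5.81 m/s

5.8 m s⁻¹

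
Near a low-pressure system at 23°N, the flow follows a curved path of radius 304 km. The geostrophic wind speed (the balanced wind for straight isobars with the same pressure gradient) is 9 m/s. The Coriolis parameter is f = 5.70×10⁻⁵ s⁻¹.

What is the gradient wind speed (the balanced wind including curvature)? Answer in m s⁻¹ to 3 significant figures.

Around a low, centrifugal force acts outward with Coriolis, so pressure-gradient force balances both:
(1/ρ)|∂P/∂n| = fV + V²/R  →  V² + fR·V − fR·V_g = 0
With fR = 5.70×10⁻⁵ × 304×10³ m = 17.3 m/s:
V = [−fR + √((fR)² + 4 fR V_g)]/2 = [−17.3 + √(17.3² + 4×17.3×9)]/2 = 6.54 m/s
Subgeostrophic (V < V_g = 9 m/s), as expected around a low.

6.54 m s⁻¹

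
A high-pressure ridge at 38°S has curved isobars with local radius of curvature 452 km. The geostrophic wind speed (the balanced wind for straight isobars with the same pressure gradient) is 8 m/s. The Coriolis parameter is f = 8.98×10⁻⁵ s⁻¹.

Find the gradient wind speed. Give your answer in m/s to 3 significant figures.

11.0 m/s

Around a high, pressure-gradient force acts outward with centrifugal, so Coriolis balances both:
fV = (1/ρ)|∂P/∂n| + V²/R  →  V² − fR·V + fR·V_g = 0
With fR = 8.98×10⁻⁵ × 452×10³ m = 40.6 m/s:
V = [fR − √((fR)² − 4 fR V_g)]/2 = [40.6 − √(40.6² − 4×40.6×8)]/2 = 11 m/s
Supergeostrophic (V > V_g = 8 m/s), as expected around a high.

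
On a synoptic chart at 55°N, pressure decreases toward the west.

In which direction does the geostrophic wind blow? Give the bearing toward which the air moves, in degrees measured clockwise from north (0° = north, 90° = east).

The pressure-gradient force points toward the west (bearing 270°).
Geostrophic balance: in the Northern Hemisphere the Coriolis force deflects motion to the right, so the geostrophic wind blows 90° to the right of the pressure-gradient force (low pressure on the left).
Rotating 270° by 90° clockwise gives 000° — the wind blows toward the north.

000°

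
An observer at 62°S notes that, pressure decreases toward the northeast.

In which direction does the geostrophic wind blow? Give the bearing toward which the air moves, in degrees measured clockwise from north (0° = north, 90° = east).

315°

The pressure-gradient force points toward the northeast (bearing 045°).
Geostrophic balance: in the Southern Hemisphere the Coriolis force deflects motion to the left, so the geostrophic wind blows 90° to the left of the pressure-gradient force (low pressure on the right).
Rotating 045° by 90° counterclockwise gives 315° — the wind blows toward the northwest.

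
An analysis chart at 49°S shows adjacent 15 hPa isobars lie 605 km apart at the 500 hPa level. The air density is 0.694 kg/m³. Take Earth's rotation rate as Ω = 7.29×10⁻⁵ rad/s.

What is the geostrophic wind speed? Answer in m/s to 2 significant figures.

Coriolis parameter at 49°S:
f = 2Ω sin φ = 2 × 7.29×10⁻⁵ × sin 49° = 1.10×10⁻⁴ s⁻¹
Pressure gradient: |∂P/∂n| = 1500 Pa / 605000 m = 2.48×10⁻³ Pa/m
Geostrophic balance (pressure-gradient force = Coriolis force):
V_g = (1/(fρ)) |∂P/∂n| = 2.48×10⁻³ / (1.10×10⁻⁴ × 0.694) = 32.5 m/s

32 m/s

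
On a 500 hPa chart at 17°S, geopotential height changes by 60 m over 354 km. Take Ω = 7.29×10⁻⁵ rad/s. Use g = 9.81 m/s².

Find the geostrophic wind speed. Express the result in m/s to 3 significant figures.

39.0 m/s

Coriolis parameter at 17°S:
f = 2Ω sin φ = 2 × 7.29×10⁻⁵ × sin 17° = 4.26×10⁻⁵ s⁻¹
Height gradient: |∂Z/∂n| = 60 m / 354000 m = 1.69×10⁻⁴
On a pressure surface, geostrophic balance gives V_g = (g/f)|∂Z/∂n|:
V_g = 9.81 × 1.69×10⁻⁴ / 4.26×10⁻⁵ = 39.0 m/s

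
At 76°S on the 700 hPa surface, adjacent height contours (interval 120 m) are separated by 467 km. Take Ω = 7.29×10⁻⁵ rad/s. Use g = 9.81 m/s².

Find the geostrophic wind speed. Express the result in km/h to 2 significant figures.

64 km/h

Coriolis parameter at 76°S:
f = 2Ω sin φ = 2 × 7.29×10⁻⁵ × sin 76° = 1.41×10⁻⁴ s⁻¹
Height gradient: |∂Z/∂n| = 120 m / 467000 m = 2.57×10⁻⁴
On a pressure surface, geostrophic balance gives V_g = (g/f)|∂Z/∂n|:
V_g = 9.81 × 2.57×10⁻⁴ / 1.41×10⁻⁴ = 17.8 m/s
Converting: 17.8 m/s × 3.6 = 64 km/h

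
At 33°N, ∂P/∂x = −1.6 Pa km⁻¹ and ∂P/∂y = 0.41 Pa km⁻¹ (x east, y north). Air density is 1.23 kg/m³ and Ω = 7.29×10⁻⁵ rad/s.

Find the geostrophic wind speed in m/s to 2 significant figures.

17 m/s

Coriolis parameter at 33°N:
f = 2Ω sin φ = 2 × 7.29×10⁻⁵ × sin 33° = 7.94×10⁻⁵ s⁻¹
Component geostrophic relations (x east, y north):
u_g = −(1/(fρ)) ∂P/∂y,  v_g = (1/(fρ)) ∂P/∂x
u_g = −(0.41×10⁻³)/(7.94×10⁻⁵ × 1.23) = −4.20 m/s;  v_g = (−1.6×10⁻³)/(7.94×10⁻⁵ × 1.23) = −16.4 m/s
|V_g| = √(u_g² + v_g²) = 16.9 m/s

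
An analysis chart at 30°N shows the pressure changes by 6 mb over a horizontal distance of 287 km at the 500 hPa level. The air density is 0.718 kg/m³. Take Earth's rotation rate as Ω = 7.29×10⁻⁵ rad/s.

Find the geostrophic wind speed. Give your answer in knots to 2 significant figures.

Coriolis parameter at 30°N:
f = 2Ω sin φ = 2 × 7.29×10⁻⁵ × sin 30° = 7.29×10⁻⁵ s⁻¹
Pressure gradient: |∂P/∂n| = 600 Pa / 287000 m = 2.09×10⁻³ Pa/m
Geostrophic balance (pressure-gradient force = Coriolis force):
V_g = (1/(fρ)) |∂P/∂n| = 2.09×10⁻³ / (7.29×10⁻⁵ × 0.718) = 39.9 m/s
Converting: 39.9 m/s × 1.944 = 78 knots

78 knots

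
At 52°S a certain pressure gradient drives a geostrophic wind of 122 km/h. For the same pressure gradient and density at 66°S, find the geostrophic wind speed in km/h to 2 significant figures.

110 km/h

With the same pressure gradient and density, V_g ∝ 1/f ∝ 1/sin φ.
V₂ = V₁ · sin φ₁ / sin φ₂ = 122 × sin 52° / sin 66°
V₂ = 122 × 0.7880/0.9135 = 110 km/h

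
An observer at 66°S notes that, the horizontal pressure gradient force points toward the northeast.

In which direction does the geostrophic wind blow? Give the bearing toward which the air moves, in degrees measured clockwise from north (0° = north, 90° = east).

The pressure-gradient force points toward the northeast (bearing 045°).
Geostrophic balance: in the Southern Hemisphere the Coriolis force deflects motion to the left, so the geostrophic wind blows 90° to the left of the pressure-gradient force (low pressure on the right).
Rotating 045° by 90° counterclockwise gives 315° — the wind blows toward the northwest.

315°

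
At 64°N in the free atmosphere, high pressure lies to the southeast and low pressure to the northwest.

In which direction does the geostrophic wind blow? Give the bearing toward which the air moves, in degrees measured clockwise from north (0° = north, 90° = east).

045°

The pressure-gradient force points toward the northwest (bearing 315°).
Geostrophic balance: in the Northern Hemisphere the Coriolis force deflects motion to the right, so the geostrophic wind blows 90° to the right of the pressure-gradient force (low pressure on the left).
Rotating 315° by 90° clockwise gives 045° — the wind blows toward the northeast.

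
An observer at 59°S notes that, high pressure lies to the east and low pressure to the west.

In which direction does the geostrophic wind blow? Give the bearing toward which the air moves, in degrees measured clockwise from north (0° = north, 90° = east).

The pressure-gradient force points toward the west (bearing 270°).
Geostrophic balance: in the Southern Hemisphere the Coriolis force deflects motion to the left, so the geostrophic wind blows 90° to the left of the pressure-gradient force (low pressure on the right).
Rotating 270° by 90° counterclockwise gives 180° — the wind blows toward the south.

180°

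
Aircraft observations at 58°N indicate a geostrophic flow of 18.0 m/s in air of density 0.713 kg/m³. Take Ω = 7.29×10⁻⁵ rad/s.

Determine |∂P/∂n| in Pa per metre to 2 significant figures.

Coriolis parameter at 58°N:
f = 2Ω sin φ = 2 × 7.29×10⁻⁵ × sin 58° = 1.24×10⁻⁴ s⁻¹
Geostrophic balance rearranged: |∂P/∂n| = f ρ V_g
|∂P/∂n| = 1.24×10⁻⁴ × 0.713 × 18.0 = 1.59×10⁻³ Pa/m

1.6×10⁻³ Pa/m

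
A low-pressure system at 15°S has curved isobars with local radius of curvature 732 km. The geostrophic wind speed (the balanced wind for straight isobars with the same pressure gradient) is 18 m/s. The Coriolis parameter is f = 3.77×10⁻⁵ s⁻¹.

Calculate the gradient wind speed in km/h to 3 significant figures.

Around a low, centrifugal force acts outward with Coriolis, so pressure-gradient force balances both:
(1/ρ)|∂P/∂n| = fV + V²/R  →  V² + fR·V − fR·V_g = 0
With fR = 3.77×10⁻⁵ × 732×10³ m = 27.6 m/s:
V = [−fR + √((fR)² + 4 fR V_g)]/2 = [−27.6 + √(27.6² + 4×27.6×18)]/2 = 12.4 m/s
Subgeostrophic (V < V_g = 18 m/s), as expected around a low.
Converting: 12.4 m/s × 3.6 = 44.7 km/h

44.7 km/h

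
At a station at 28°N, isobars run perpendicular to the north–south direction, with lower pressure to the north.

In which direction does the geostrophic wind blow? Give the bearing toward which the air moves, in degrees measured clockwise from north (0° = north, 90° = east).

090°

The pressure-gradient force points toward the north (bearing 000°).
Geostrophic balance: in the Northern Hemisphere the Coriolis force deflects motion to the right, so the geostrophic wind blows 90° to the right of the pressure-gradient force (low pressure on the left).
Rotating 000° by 90° clockwise gives 090° — the wind blows toward the east.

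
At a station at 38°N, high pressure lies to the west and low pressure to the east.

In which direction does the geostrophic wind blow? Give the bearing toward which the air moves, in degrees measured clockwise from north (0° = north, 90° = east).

The pressure-gradient force points toward the east (bearing 090°).
Geostrophic balance: in the Northern Hemisphere the Coriolis force deflects motion to the right, so the geostrophic wind blows 90° to the right of the pressure-gradient force (low pressure on the left).
Rotating 090° by 90° clockwise gives 180° — the wind blows toward the south.

180°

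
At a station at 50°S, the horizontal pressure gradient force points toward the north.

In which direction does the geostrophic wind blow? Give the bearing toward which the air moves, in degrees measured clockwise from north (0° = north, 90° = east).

270°

The pressure-gradient force points toward the north (bearing 000°).
Geostrophic balance: in the Southern Hemisphere the Coriolis force deflects motion to the left, so the geostrophic wind blows 90° to the left of the pressure-gradient force (low pressure on the right).
Rotating 000° by 90° counterclockwise gives 270° — the wind blows toward the west.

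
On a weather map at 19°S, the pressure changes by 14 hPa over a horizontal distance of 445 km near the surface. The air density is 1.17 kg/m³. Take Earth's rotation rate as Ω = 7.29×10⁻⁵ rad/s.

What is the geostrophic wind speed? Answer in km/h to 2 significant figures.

200 km/h

Coriolis parameter at 19°S:
f = 2Ω sin φ = 2 × 7.29×10⁻⁵ × sin 19° = 4.75×10⁻⁵ s⁻¹
Pressure gradient: |∂P/∂n| = 1400 Pa / 445000 m = 3.15×10⁻³ Pa/m
Geostrophic balance (pressure-gradient force = Coriolis force):
V_g = (1/(fρ)) |∂P/∂n| = 3.15×10⁻³ / (4.75×10⁻⁵ × 1.17) = 56.6 m/s
Converting: 56.6 m/s × 3.6 = 200 km/h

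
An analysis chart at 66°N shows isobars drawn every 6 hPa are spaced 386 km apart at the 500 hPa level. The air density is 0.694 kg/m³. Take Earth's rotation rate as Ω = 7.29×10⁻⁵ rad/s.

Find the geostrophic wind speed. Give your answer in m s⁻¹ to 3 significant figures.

16.8 m s⁻¹

Coriolis parameter at 66°N:
f = 2Ω sin φ = 2 × 7.29×10⁻⁵ × sin 66° = 1.33×10⁻⁴ s⁻¹
Pressure gradient: |∂P/∂n| = 600 Pa / 386000 m = 1.55×10⁻³ Pa/m
Geostrophic balance (pressure-gradient force = Coriolis force):
V_g = (1/(fρ)) |∂P/∂n| = 1.55×10⁻³ / (1.33×10⁻⁴ × 0.694) = 16.8 m/s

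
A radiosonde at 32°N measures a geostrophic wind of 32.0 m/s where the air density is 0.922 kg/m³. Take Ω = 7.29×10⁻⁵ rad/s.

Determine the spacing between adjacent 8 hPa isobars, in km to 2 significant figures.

350 km

Coriolis parameter at 32°N:
f = 2Ω sin φ = 2 × 7.29×10⁻⁵ × sin 32° = 7.73×10⁻⁵ s⁻¹
Geostrophic balance rearranged: |∂P/∂n| = f ρ V_g
|∂P/∂n| = 7.73×10⁻⁵ × 0.922 × 32.0 = 2.28×10⁻³ Pa/m
Isobar spacing: Δn = ΔP/|∂P/∂n| = 800 Pa / 2.28×10⁻³ Pa/m = 350947 m ≈ 350 km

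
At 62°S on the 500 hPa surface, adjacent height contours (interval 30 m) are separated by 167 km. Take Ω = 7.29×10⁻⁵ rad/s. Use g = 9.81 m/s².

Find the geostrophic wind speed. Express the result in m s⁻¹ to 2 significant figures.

Coriolis parameter at 62°S:
f = 2Ω sin φ = 2 × 7.29×10⁻⁵ × sin 62° = 1.29×10⁻⁴ s⁻¹
Height gradient: |∂Z/∂n| = 30 m / 167000 m = 1.80×10⁻⁴
On a pressure surface, geostrophic balance gives V_g = (g/f)|∂Z/∂n|:
V_g = 9.81 × 1.80×10⁻⁴ / 1.29×10⁻⁴ = 13.7 m/s

14 m s⁻¹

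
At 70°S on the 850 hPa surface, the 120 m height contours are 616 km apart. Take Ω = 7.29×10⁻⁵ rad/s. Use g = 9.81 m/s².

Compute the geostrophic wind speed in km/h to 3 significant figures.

Coriolis parameter at 70°S:
f = 2Ω sin φ = 2 × 7.29×10⁻⁵ × sin 70° = 1.37×10⁻⁴ s⁻¹
Height gradient: |∂Z/∂n| = 120 m / 616000 m = 1.95×10⁻⁴
On a pressure surface, geostrophic balance gives V_g = (g/f)|∂Z/∂n|:
V_g = 9.81 × 1.95×10⁻⁴ / 1.37×10⁻⁴ = 13.9 m/s
Converting: 13.9 m/s × 3.6 = 50.2 km/h

50.2 km/h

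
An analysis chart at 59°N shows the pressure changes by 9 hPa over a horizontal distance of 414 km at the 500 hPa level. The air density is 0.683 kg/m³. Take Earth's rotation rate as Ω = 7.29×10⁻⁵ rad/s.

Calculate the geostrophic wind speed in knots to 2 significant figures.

Coriolis parameter at 59°N:
f = 2Ω sin φ = 2 × 7.29×10⁻⁵ × sin 59° = 1.25×10⁻⁴ s⁻¹
Pressure gradient: |∂P/∂n| = 900 Pa / 414000 m = 2.17×10⁻³ Pa/m
Geostrophic balance (pressure-gradient force = Coriolis force):
V_g = (1/(fρ)) |∂P/∂n| = 2.17×10⁻³ / (1.25×10⁻⁴ × 0.683) = 25.5 m/s
Converting: 25.5 m/s × 1.944 = 50 knots

50 knots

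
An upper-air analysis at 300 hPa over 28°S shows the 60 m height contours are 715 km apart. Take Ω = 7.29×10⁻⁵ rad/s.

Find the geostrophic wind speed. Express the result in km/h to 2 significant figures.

43 km/h

Coriolis parameter at 28°S:
f = 2Ω sin φ = 2 × 7.29×10⁻⁵ × sin 28° = 6.84×10⁻⁵ s⁻¹
Height gradient: |∂Z/∂n| = 60 m / 715000 m = 8.39×10⁻⁵
On a pressure surface, geostrophic balance gives V_g = (g/f)|∂Z/∂n|:
V_g = 9.81 × 8.39×10⁻⁵ / 6.84×10⁻⁵ = 12.0 m/s
Converting: 12.0 m/s × 3.6 = 43 km/h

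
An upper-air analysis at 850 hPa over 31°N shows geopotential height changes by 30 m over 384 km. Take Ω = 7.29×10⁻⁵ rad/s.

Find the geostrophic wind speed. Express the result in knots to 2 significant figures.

Coriolis parameter at 31°N:
f = 2Ω sin φ = 2 × 7.29×10⁻⁵ × sin 31° = 7.51×10⁻⁵ s⁻¹
Height gradient: |∂Z/∂n| = 30 m / 384000 m = 7.81×10⁻⁵
On a pressure surface, geostrophic balance gives V_g = (g/f)|∂Z/∂n|:
V_g = 9.81 × 7.81×10⁻⁵ / 7.51×10⁻⁵ = 10.2 m/s
Converting: 10.2 m/s × 1.944 = 20 knots

20 knots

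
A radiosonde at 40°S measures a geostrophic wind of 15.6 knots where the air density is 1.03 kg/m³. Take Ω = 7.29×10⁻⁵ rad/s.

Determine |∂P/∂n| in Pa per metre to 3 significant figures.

Coriolis parameter at 40°S:
f = 2Ω sin φ = 2 × 7.29×10⁻⁵ × sin 40° = 9.37×10⁻⁵ s⁻¹
Wind speed in SI: 15.6 knots = 8.03 m/s
Geostrophic balance rearranged: |∂P/∂n| = f ρ V_g
|∂P/∂n| = 9.37×10⁻⁵ × 1.03 × 8.03 = 7.75×10⁻⁴ Pa/m

7.75×10⁻⁴ Pa/m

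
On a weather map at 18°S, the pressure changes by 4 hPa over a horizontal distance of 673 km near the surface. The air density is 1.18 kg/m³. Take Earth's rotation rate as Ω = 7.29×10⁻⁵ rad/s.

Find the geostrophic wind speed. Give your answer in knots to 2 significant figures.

22 knots

Coriolis parameter at 18°S:
f = 2Ω sin φ = 2 × 7.29×10⁻⁵ × sin 18° = 4.51×10⁻⁵ s⁻¹
Pressure gradient: |∂P/∂n| = 400 Pa / 673000 m = 5.94×10⁻⁴ Pa/m
Geostrophic balance (pressure-gradient force = Coriolis force):
V_g = (1/(fρ)) |∂P/∂n| = 5.94×10⁻⁴ / (4.51×10⁻⁵ × 1.18) = 11.2 m/s
Converting: 11.2 m/s × 1.944 = 22 knots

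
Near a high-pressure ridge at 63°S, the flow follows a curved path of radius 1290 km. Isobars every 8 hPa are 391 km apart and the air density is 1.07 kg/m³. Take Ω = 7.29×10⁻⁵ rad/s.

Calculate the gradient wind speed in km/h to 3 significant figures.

Coriolis parameter at 63°S:
f = 2Ω sin φ = 2 × 7.29×10⁻⁵ × sin 63° = 1.30×10⁻⁴ s⁻¹
Pressure gradient: |∂P/∂n| = 800 Pa / 391000 m = 2.05×10⁻³ Pa/m
Geostrophic speed: V_g = |∂P/∂n|/(fρ) = 2.05×10⁻³/(1.30×10⁻⁴ × 1.07) = 14.7 m/s
Around a high, pressure-gradient force acts outward with centrifugal, so Coriolis balances both:
fV = (1/ρ)|∂P/∂n| + V²/R  →  V² − fR·V + fR·V_g = 0
With fR = 1.30×10⁻⁴ × 1290×10³ m = 168 m/s:
V = [fR − √((fR)² − 4 fR V_g)]/2 = [168 − √(168² − 4×168×14.7)]/2 = 16.3 m/s
Supergeostrophic (V > V_g = 14.7 m/s), as expected around a high.
Converting: 16.3 m/s × 3.6 = 58.7 km/h

58.7 km/h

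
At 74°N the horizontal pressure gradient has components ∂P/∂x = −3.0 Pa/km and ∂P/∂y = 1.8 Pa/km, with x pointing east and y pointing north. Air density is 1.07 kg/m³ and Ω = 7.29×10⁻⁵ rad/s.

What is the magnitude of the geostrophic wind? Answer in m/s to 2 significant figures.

23 m/s

Coriolis parameter at 74°N:
f = 2Ω sin φ = 2 × 7.29×10⁻⁵ × sin 74° = 1.40×10⁻⁴ s⁻¹
Component geostrophic relations (x east, y north):
u_g = −(1/(fρ)) ∂P/∂y,  v_g = (1/(fρ)) ∂P/∂x
u_g = −(1.8×10⁻³)/(1.40×10⁻⁴ × 1.07) = −12.0 m/s;  v_g = (−3.0×10⁻³)/(1.40×10⁻⁴ × 1.07) = −20.0 m/s
|V_g| = √(u_g² + v_g²) = 23.3 m/s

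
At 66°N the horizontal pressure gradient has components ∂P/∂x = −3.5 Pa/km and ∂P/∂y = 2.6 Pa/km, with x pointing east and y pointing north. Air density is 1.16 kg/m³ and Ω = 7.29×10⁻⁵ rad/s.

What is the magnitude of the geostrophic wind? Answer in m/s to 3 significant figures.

28.2 m/s

Coriolis parameter at 66°N:
f = 2Ω sin φ = 2 × 7.29×10⁻⁵ × sin 66° = 1.33×10⁻⁴ s⁻¹
Component geostrophic relations (x east, y north):
u_g = −(1/(fρ)) ∂P/∂y,  v_g = (1/(fρ)) ∂P/∂x
u_g = −(2.6×10⁻³)/(1.33×10⁻⁴ × 1.16) = −16.8 m/s;  v_g = (−3.5×10⁻³)/(1.33×10⁻⁴ × 1.16) = −22.7 m/s
|V_g| = √(u_g² + v_g²) = 28.2 m/s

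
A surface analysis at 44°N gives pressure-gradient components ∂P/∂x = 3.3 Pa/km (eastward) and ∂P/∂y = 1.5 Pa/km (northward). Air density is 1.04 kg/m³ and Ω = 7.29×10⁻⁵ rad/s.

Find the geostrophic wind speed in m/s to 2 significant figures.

34 m/s

Coriolis parameter at 44°N:
f = 2Ω sin φ = 2 × 7.29×10⁻⁵ × sin 44° = 1.01×10⁻⁴ s⁻¹
Component geostrophic relations (x east, y north):
u_g = −(1/(fρ)) ∂P/∂y,  v_g = (1/(fρ)) ∂P/∂x
u_g = −(1.5×10⁻³)/(1.01×10⁻⁴ × 1.04) = −14.2 m/s;  v_g = (3.3×10⁻³)/(1.01×10⁻⁴ × 1.04) = 31.3 m/s
|V_g| = √(u_g² + v_g²) = 34.4 m/s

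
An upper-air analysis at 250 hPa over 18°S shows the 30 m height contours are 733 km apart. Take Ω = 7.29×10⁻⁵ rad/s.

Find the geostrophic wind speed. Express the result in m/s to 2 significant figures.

Coriolis parameter at 18°S:
f = 2Ω sin φ = 2 × 7.29×10⁻⁵ × sin 18° = 4.51×10⁻⁵ s⁻¹
Height gradient: |∂Z/∂n| = 30 m / 733000 m = 4.09×10⁻⁵
On a pressure surface, geostrophic balance gives V_g = (g/f)|∂Z/∂n|:
V_g = 9.81 × 4.09×10⁻⁵ / 4.51×10⁻⁵ = 8.91 m/s

8.9 m/s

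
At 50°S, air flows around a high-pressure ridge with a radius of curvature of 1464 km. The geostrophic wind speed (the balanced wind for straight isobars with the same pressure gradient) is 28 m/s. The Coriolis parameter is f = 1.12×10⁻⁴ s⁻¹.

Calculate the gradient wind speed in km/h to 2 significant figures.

Around a high, pressure-gradient force acts outward with centrifugal, so Coriolis balances both:
fV = (1/ρ)|∂P/∂n| + V²/R  →  V² − fR·V + fR·V_g = 0
With fR = 1.12×10⁻⁴ × 1464×10³ m = 164 m/s:
V = [fR − √((fR)² − 4 fR V_g)]/2 = [164 − √(164² − 4×164×28)]/2 = 35.8 m/s
Supergeostrophic (V > V_g = 28 m/s), as expected around a high.
Converting: 35.8 m/s × 3.6 = 130 km/h

130 km/h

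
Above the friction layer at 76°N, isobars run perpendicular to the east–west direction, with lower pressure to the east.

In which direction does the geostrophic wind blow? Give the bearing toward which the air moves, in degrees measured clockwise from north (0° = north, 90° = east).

180°

The pressure-gradient force points toward the east (bearing 090°).
Geostrophic balance: in the Northern Hemisphere the Coriolis force deflects motion to the right, so the geostrophic wind blows 90° to the right of the pressure-gradient force (low pressure on the left).
Rotating 090° by 90° clockwise gives 180° — the wind blows toward the south.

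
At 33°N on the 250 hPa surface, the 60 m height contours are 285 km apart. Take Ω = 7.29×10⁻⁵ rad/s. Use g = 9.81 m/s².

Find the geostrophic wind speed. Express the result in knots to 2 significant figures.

Coriolis parameter at 33°N:
f = 2Ω sin φ = 2 × 7.29×10⁻⁵ × sin 33° = 7.94×10⁻⁵ s⁻¹
Height gradient: |∂Z/∂n| = 60 m / 285000 m = 2.11×10⁻⁴
On a pressure surface, geostrophic balance gives V_g = (g/f)|∂Z/∂n|:
V_g = 9.81 × 2.11×10⁻⁴ / 7.94×10⁻⁵ = 26.0 m/s
Converting: 26.0 m/s × 1.944 = 51 knots

51 knots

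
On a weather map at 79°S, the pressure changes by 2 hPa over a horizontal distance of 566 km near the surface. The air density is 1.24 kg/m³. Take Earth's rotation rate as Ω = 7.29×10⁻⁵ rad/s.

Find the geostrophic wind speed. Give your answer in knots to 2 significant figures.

Coriolis parameter at 79°S:
f = 2Ω sin φ = 2 × 7.29×10⁻⁵ × sin 79° = 1.43×10⁻⁴ s⁻¹
Pressure gradient: |∂P/∂n| = 200 Pa / 566000 m = 3.53×10⁻⁴ Pa/m
Geostrophic balance (pressure-gradient force = Coriolis force):
V_g = (1/(fρ)) |∂P/∂n| = 3.53×10⁻⁴ / (1.43×10⁻⁴ × 1.24) = 1.99 m/s
Converting: 1.99 m/s × 1.944 = 3.9 knots

3.9 knots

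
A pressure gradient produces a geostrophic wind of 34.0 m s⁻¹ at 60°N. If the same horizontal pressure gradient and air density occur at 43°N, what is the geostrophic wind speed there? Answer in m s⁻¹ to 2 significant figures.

43 m s⁻¹

With the same pressure gradient and density, V_g ∝ 1/f ∝ 1/sin φ.
V₂ = V₁ · sin φ₁ / sin φ₂ = 34.0 × sin 60° / sin 43°
V₂ = 34.0 × 0.8660/0.6820 = 43 m s⁻¹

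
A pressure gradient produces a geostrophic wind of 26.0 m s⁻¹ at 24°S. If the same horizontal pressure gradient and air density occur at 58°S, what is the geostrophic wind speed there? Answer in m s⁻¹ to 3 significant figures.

12.5 m s⁻¹

With the same pressure gradient and density, V_g ∝ 1/f ∝ 1/sin φ.
V₂ = V₁ · sin φ₁ / sin φ₂ = 26.0 × sin 24° / sin 58°
V₂ = 26.0 × 0.4067/0.8480 = 12.5 m s⁻¹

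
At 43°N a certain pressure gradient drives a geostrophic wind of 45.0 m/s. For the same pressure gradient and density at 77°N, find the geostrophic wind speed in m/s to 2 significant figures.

With the same pressure gradient and density, V_g ∝ 1/f ∝ 1/sin φ.
V₂ = V₁ · sin φ₁ / sin φ₂ = 45.0 × sin 43° / sin 77°
V₂ = 45.0 × 0.6820/0.9744 = 31 m/s

31 m/s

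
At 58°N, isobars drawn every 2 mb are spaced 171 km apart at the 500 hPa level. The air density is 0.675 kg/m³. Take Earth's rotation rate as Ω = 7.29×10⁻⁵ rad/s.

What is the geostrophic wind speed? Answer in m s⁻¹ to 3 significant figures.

Coriolis parameter at 58°N:
f = 2Ω sin φ = 2 × 7.29×10⁻⁵ × sin 58° = 1.24×10⁻⁴ s⁻¹
Pressure gradient: |∂P/∂n| = 200 Pa / 171000 m = 1.17×10⁻³ Pa/m
Geostrophic balance (pressure-gradient force = Coriolis force):
V_g = (1/(fρ)) |∂P/∂n| = 1.17×10⁻³ / (1.24×10⁻⁴ × 0.675) = 14.0 m/s

14.0 m s⁻¹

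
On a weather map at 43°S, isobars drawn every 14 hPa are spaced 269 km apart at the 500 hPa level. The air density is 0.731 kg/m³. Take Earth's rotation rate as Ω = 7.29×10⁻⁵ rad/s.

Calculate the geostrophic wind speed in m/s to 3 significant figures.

Coriolis parameter at 43°S:
f = 2Ω sin φ = 2 × 7.29×10⁻⁵ × sin 43° = 9.94×10⁻⁵ s⁻¹
Pressure gradient: |∂P/∂n| = 1400 Pa / 269000 m = 5.20×10⁻³ Pa/m
Geostrophic balance (pressure-gradient force = Coriolis force):
V_g = (1/(fρ)) |∂P/∂n| = 5.20×10⁻³ / (9.94×10⁻⁵ × 0.731) = 71.6 m/s

71.6 m/s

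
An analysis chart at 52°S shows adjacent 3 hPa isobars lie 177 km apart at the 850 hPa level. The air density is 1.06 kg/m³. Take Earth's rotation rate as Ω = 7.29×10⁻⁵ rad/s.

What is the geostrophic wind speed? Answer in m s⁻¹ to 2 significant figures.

Coriolis parameter at 52°S:
f = 2Ω sin φ = 2 × 7.29×10⁻⁵ × sin 52° = 1.15×10⁻⁴ s⁻¹
Pressure gradient: |∂P/∂n| = 300 Pa / 177000 m = 1.69×10⁻³ Pa/m
Geostrophic balance (pressure-gradient force = Coriolis force):
V_g = (1/(fρ)) |∂P/∂n| = 1.69×10⁻³ / (1.15×10⁻⁴ × 1.06) = 13.9 m/s

14 m s⁻¹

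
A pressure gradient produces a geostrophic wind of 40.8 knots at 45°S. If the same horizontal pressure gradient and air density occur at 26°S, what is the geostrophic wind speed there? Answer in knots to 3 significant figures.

65.8 knots

With the same pressure gradient and density, V_g ∝ 1/f ∝ 1/sin φ.
V₂ = V₁ · sin φ₁ / sin φ₂ = 40.8 × sin 45° / sin 26°
V₂ = 40.8 × 0.7071/0.4384 = 65.8 knots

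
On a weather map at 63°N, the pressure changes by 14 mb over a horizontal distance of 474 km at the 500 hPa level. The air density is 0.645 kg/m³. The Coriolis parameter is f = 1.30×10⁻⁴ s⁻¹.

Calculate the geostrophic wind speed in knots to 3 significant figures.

Pressure gradient: |∂P/∂n| = 1400 Pa / 474000 m = 2.95×10⁻³ Pa/m
Geostrophic balance (pressure-gradient force = Coriolis force):
V_g = (1/(fρ)) |∂P/∂n| = 2.95×10⁻³ / (1.30×10⁻⁴ × 0.645) = 35.2 m/s
Converting: 35.2 m/s × 1.944 = 68.5 knots

68.5 knots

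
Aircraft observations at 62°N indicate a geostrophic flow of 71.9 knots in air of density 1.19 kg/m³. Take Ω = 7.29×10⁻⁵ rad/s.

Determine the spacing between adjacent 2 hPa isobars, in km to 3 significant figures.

35.3 km

Coriolis parameter at 62°N:
f = 2Ω sin φ = 2 × 7.29×10⁻⁵ × sin 62° = 1.29×10⁻⁴ s⁻¹
Wind speed in SI: 71.9 knots = 37.0 m/s
Geostrophic balance rearranged: |∂P/∂n| = f ρ V_g
|∂P/∂n| = 1.29×10⁻⁴ × 1.19 × 37.0 = 5.67×10⁻³ Pa/m
Isobar spacing: Δn = ΔP/|∂P/∂n| = 200 Pa / 5.67×10⁻³ Pa/m = 35296 m ≈ 35.3 km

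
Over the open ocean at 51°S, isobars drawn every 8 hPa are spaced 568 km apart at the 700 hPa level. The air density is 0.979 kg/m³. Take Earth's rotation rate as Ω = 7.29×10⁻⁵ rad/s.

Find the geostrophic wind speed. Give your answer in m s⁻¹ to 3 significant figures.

Coriolis parameter at 51°S:
f = 2Ω sin φ = 2 × 7.29×10⁻⁵ × sin 51° = 1.13×10⁻⁴ s⁻¹
Pressure gradient: |∂P/∂n| = 800 Pa / 568000 m = 1.41×10⁻³ Pa/m
Geostrophic balance (pressure-gradient force = Coriolis force):
V_g = (1/(fρ)) |∂P/∂n| = 1.41×10⁻³ / (1.13×10⁻⁴ × 0.979) = 12.7 m/s

12.7 m s⁻¹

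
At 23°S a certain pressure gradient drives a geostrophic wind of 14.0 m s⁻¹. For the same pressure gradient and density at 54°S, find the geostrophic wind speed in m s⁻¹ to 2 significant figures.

6.8 m s⁻¹

With the same pressure gradient and density, V_g ∝ 1/f ∝ 1/sin φ.
V₂ = V₁ · sin φ₁ / sin φ₂ = 14.0 × sin 23° / sin 54°
V₂ = 14.0 × 0.3907/0.8090 = 6.8 m s⁻¹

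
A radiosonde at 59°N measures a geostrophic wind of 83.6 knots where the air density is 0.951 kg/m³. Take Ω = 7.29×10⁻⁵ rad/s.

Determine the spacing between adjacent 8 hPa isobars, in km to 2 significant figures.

Coriolis parameter at 59°N:
f = 2Ω sin φ = 2 × 7.29×10⁻⁵ × sin 59° = 1.25×10⁻⁴ s⁻¹
Wind speed in SI: 83.6 knots = 43.0 m/s
Geostrophic balance rearranged: |∂P/∂n| = f ρ V_g
|∂P/∂n| = 1.25×10⁻⁴ × 0.951 × 43.0 = 5.11×10⁻³ Pa/m
Isobar spacing: Δn = ΔP/|∂P/∂n| = 800 Pa / 5.11×10⁻³ Pa/m = 156510 m ≈ 160 km

160 km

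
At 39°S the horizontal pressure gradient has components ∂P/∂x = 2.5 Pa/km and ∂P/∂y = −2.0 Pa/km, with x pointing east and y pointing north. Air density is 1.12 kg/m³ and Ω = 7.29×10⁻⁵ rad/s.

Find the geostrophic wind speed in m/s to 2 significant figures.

31 m/s

Coriolis parameter at 39°S:
f = 2Ω sin φ = 2 × 7.29×10⁻⁵ × sin 39° = 9.18×10⁻⁵ s⁻¹
In the Southern Hemisphere f is negative: f = −9.18×10⁻⁵ s⁻¹.
Component geostrophic relations (x east, y north):
u_g = −(1/(fρ)) ∂P/∂y,  v_g = (1/(fρ)) ∂P/∂x
u_g = −(−2.0×10⁻³)/(−9.18×10⁻⁵ × 1.12) = −19.5 m/s;  v_g = (2.5×10⁻³)/(−9.18×10⁻⁵ × 1.12) = −24.3 m/s
|V_g| = √(u_g² + v_g²) = 31.2 m/s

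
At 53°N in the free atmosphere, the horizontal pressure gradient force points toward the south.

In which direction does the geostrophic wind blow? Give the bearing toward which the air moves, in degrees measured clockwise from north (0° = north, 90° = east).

270°

The pressure-gradient force points toward the south (bearing 180°).
Geostrophic balance: in the Northern Hemisphere the Coriolis force deflects motion to the right, so the geostrophic wind blows 90° to the right of the pressure-gradient force (low pressure on the left).
Rotating 180° by 90° clockwise gives 270° — the wind blows toward the west.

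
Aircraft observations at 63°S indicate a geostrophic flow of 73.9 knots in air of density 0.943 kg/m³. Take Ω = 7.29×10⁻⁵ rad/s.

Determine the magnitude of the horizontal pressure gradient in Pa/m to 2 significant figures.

Coriolis parameter at 63°S:
f = 2Ω sin φ = 2 × 7.29×10⁻⁵ × sin 63° = 1.30×10⁻⁴ s⁻¹
Wind speed in SI: 73.9 knots = 38.0 m/s
Geostrophic balance rearranged: |∂P/∂n| = f ρ V_g
|∂P/∂n| = 1.30×10⁻⁴ × 0.943 × 38.0 = 4.66×10⁻³ Pa/m

4.7×10⁻³ Pa/m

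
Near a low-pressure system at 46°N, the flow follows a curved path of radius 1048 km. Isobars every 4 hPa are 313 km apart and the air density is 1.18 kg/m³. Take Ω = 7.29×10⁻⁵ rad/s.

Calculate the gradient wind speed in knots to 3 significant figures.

18.5 knots

Coriolis parameter at 46°N:
f = 2Ω sin φ = 2 × 7.29×10⁻⁵ × sin 46° = 1.05×10⁻⁴ s⁻¹
Pressure gradient: |∂P/∂n| = 400 Pa / 313000 m = 1.28×10⁻³ Pa/m
Geostrophic speed: V_g = |∂P/∂n|/(fρ) = 1.28×10⁻³/(1.05×10⁻⁴ × 1.18) = 10.3 m/s
Around a low, centrifugal force acts outward with Coriolis, so pressure-gradient force balances both:
(1/ρ)|∂P/∂n| = fV + V²/R  →  V² + fR·V − fR·V_g = 0
With fR = 1.05×10⁻⁴ × 1048×10³ m = 110 m/s:
V = [−fR + √((fR)² + 4 fR V_g)]/2 = [−110 + √(110² + 4×110×10.3)]/2 = 9.5 m/s
Subgeostrophic (V < V_g = 10.3 m/s), as expected around a low.
Converting: 9.5 m/s × 1.944 = 18.5 knots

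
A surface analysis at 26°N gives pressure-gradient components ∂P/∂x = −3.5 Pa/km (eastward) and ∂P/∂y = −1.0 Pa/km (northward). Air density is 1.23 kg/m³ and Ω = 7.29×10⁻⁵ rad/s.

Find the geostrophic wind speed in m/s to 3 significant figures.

Coriolis parameter at 26°N:
f = 2Ω sin φ = 2 × 7.29×10⁻⁵ × sin 26° = 6.39×10⁻⁵ s⁻¹
Component geostrophic relations (x east, y north):
u_g = −(1/(fρ)) ∂P/∂y,  v_g = (1/(fρ)) ∂P/∂x
u_g = −(−1.0×10⁻³)/(6.39×10⁻⁵ × 1.23) = 12.7 m/s;  v_g = (−3.5×10⁻³)/(6.39×10⁻⁵ × 1.23) = −44.5 m/s
|V_g| = √(u_g² + v_g²) = 46.3 m/s

46.3 m/s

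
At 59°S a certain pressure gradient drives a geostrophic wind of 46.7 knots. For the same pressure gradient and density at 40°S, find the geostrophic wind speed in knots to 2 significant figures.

62 knots

With the same pressure gradient and density, V_g ∝ 1/f ∝ 1/sin φ.
V₂ = V₁ · sin φ₁ / sin φ₂ = 46.7 × sin 59° / sin 40°
V₂ = 46.7 × 0.8572/0.6428 = 62 knots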